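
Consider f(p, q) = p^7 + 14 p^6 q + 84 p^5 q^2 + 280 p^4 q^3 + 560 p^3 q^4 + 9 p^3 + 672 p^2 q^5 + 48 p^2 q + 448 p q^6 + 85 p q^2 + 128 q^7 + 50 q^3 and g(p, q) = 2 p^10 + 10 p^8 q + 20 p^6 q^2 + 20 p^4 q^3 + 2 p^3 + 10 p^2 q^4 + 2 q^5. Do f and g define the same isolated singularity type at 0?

No.

The Hessian of f at 0 has rank 0. Corank 2; j^3 = (p + 2*q)*(3*p + 5*q)^2 has shape L^2 M (L != M), so D-series; mu = 8 gives D_8. The Hessian of g at 0 has rank 0. Corank 2; j^3 = 2*p^3 is a perfect cube, so E-series; the 5-jet and mu = 8 give E_8. f is D_8 but g is E_8, hence not right-equivalent.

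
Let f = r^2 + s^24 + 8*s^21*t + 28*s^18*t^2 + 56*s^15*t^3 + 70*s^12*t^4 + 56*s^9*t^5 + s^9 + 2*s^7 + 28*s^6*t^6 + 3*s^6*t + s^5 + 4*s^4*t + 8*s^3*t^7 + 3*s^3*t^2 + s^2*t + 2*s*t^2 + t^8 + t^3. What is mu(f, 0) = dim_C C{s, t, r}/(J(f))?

9

The Hessian of f at 0 has rank 1. Corank 2; j^3 = t*(s + t)^2 has shape L^2 M (L != M), so D-series; mu = 9 gives D_9.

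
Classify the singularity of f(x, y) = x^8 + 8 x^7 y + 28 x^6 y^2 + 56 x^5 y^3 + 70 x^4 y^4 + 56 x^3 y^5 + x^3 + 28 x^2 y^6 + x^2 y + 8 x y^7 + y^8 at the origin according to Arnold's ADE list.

The Hessian of f at 0 has rank 0. Corank 2; j^3 = x^2*(x + y) has shape L^2 M (L != M), so D-series; mu = 9 gives D_9.

D9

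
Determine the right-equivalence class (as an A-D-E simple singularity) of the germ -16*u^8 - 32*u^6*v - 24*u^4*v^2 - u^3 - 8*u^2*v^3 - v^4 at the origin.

E_6

The Hessian of f at 0 is [[0, 0], [0, 0]] with rank 0, so corank 2. A Groebner basis of the Jacobian ideal J(f) in C{u,v} is {v^3, u^2}; counting standard monomials gives mu = 6. Corank 2; j^3 = -u^3 is a perfect cube, so E-series; the 4-jet and mu = 6 give E_6.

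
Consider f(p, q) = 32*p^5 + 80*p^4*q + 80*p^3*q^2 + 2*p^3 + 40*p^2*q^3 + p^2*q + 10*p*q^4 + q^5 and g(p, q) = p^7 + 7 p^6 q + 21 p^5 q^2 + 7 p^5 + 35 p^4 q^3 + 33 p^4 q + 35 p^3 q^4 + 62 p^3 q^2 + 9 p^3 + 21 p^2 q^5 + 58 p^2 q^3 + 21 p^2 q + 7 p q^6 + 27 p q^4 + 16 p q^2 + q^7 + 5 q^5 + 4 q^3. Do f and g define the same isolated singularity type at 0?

Yes.

The Hessian of f at 0 is [[0, 0], [0, 0]] with rank 0, so corank 2. A Groebner basis of the Jacobian ideal J(f) in C{p,q} is {-p*q/10 + q^4, p*q^2, p^2 + p*q/2}; counting standard monomials gives mu = 6. Corank 2; j^3 = p^2*(2*p + q) has shape L^2 M (L != M), so D-series; mu = 6 gives D_6. The Hessian of g at 0 is [[0, 0], [0, 0]] with rank 0, so corank 2. A Groebner basis of the Jacobian ideal J(g) in C{p,q} is {-243*p*q/2 + q^4 - 81*q^2, p*q^2 + 2*q^3/3, p^2 + 13*p*q/6 + q^2}; counting standard monomials gives mu = 6. Corank 2; j^3 = (p + q)*(3*p + 2*q)^2 has shape L^2 M (L != M), so D-series; mu = 6 gives D_6. Both have type D_6, hence right-equivalent.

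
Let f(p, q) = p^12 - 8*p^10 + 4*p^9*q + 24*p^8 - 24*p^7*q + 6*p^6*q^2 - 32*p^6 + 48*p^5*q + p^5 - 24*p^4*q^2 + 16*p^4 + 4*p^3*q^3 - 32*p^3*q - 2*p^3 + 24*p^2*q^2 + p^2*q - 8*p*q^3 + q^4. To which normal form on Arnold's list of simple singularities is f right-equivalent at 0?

The Hessian of f at 0 is [[0, 0], [0, 0]] with rank 0, so corank 2. A Groebner basis of the Jacobian ideal J(f) in C{p,q} is {p*q^2, p*q/8 + q^3, p^2 - p*q/2}; counting standard monomials gives mu = 5. Corank 2; j^3 = -p^2*(2*p - q) has shape L^2 M (L != M), so D-series; mu = 5 gives D_5.

D5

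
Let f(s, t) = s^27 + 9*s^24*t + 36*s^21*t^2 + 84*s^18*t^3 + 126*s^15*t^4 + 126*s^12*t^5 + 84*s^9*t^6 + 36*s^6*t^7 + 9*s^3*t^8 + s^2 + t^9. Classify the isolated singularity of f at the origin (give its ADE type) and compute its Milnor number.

Type A_8, Milnor number mu = 8.

The Hessian of f at 0 has rank 1. Corank 1: A-series; mu = 8 gives A_8.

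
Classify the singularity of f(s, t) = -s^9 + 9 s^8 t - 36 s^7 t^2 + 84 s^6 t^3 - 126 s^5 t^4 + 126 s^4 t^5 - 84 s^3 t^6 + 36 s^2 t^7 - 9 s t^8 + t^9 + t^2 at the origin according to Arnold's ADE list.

A_8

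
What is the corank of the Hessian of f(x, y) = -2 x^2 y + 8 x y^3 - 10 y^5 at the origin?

2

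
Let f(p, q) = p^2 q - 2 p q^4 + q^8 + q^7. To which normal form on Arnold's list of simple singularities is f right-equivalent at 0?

D9

The Hessian of f at 0 is [[0, 0], [0, 0]] with rank 0, so corank 2. A Groebner basis of the Jacobian ideal J(f) in C{p,q} is {p^2*q^2, -8*p^2*q - p^2 + p*q^3, -p*q + q^4, p^3}; counting standard monomials gives mu = 9. Corank 2; j^3 = p^2*q has shape L^2 M (L != M), so D-series; mu = 9 gives D_9.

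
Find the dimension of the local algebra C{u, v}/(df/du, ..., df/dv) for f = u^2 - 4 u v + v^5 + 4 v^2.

The Hessian of f at 0 has rank 1. Corank 1: A-series; mu = 4 gives A_4.

4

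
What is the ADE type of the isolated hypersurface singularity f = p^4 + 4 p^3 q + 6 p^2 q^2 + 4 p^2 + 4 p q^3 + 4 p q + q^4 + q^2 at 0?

A_{3}

The Hessian of f at 0 has rank 1. Corank 1: A-series; mu = 3 gives A_3.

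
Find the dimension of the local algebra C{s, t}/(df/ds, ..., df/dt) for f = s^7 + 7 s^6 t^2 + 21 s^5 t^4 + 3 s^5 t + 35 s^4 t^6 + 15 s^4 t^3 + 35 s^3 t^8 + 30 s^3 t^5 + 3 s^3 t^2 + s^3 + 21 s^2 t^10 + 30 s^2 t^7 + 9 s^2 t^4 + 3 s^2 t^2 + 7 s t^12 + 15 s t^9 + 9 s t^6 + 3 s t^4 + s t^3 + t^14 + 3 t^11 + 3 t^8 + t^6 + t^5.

7

The Hessian of f at 0 has rank 0. Corank 2; j^3 = s^3 is a perfect cube, so E-series; the 4-jet and mu = 7 give E_7.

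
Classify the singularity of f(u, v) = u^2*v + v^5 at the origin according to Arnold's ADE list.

D_6

The Hessian of f at 0 has rank 0. Corank 2; j^3 = u^2*v has shape L^2 M (L != M), so D-series; mu = 6 gives D_6.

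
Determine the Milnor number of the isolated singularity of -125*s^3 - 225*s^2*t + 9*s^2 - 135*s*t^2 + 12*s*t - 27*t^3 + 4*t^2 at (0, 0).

The Hessian of f at 0 is [[18, 12], [12, 8]] with rank 1, so corank 1. A Groebner basis of the Jacobian ideal J(f) in C{s,t} is {t^2, s + 2*t/3}; counting standard monomials gives mu = 2. Corank 1: A-series; mu = 2 gives A_2.

2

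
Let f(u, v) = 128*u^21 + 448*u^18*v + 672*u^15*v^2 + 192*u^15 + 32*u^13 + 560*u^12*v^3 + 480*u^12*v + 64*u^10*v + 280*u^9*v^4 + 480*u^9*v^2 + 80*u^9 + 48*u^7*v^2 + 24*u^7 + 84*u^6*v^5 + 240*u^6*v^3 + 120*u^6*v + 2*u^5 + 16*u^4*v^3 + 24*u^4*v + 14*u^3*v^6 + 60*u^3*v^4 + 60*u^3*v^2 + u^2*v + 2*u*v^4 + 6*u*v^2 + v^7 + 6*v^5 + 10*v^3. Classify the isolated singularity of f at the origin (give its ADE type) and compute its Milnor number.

Type D_{4}, Milnor number mu = 4.

The Hessian of f at 0 is [[0, 0], [0, 0]] with rank 0, so corank 2. A Groebner basis of the Jacobian ideal J(f) in C{u,v} is {v^3, u^2 - 6*v^2, u*v + 3*v^2}; counting standard monomials gives mu = 4. Corank 2; j^3 = v*(u^2 + 6*u*v + 10*v^2) splits into three distinct lines over C (the quadratic factor has nonzero discriminant), so D_4.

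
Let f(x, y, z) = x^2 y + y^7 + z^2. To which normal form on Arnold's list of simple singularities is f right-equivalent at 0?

D_8

The Hessian of f at 0 is [[0, 0, 0], [0, 0, 0], [0, 0, 2]] with rank 1, so corank 2. A Groebner basis of the Jacobian ideal J(f) in C{x,y,z} is {x^2/7 + y^6, x^3, x*y, z}; counting standard monomials gives mu = 8. Corank 2; j^3 = x^2*y has shape L^2 M (L != M), so D-series; mu = 8 gives D_8.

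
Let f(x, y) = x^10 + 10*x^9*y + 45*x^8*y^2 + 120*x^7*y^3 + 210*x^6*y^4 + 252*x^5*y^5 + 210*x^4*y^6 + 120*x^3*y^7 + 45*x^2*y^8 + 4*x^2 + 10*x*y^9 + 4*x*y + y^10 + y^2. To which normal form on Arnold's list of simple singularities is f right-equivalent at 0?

The Hessian of f at 0 has rank 1. Corank 1: A-series; mu = 9 gives A_9.

A_9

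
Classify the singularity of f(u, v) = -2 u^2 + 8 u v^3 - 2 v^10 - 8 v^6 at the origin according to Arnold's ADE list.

The Hessian of f at 0 has rank 1. Corank 1: A-series; mu = 9 gives A_9.

A_9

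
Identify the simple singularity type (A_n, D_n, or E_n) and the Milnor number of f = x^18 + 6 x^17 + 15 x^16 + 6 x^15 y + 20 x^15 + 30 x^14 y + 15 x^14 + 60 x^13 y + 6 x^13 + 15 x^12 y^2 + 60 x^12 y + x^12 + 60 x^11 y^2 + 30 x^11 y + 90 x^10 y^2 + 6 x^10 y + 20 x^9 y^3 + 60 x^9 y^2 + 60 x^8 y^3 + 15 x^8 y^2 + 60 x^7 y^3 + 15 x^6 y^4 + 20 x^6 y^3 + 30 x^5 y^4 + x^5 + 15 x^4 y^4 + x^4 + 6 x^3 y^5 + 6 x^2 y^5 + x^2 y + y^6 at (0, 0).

The Hessian of f at 0 is [[0, 0], [0, 0]] with rank 0, so corank 2. A Groebner basis of the Jacobian ideal J(f) in C{x,y} is {x^2/6 + y^5, x^3, x*y}; counting standard monomials gives mu = 7. Corank 2; j^3 = x^2*y has shape L^2 M (L != M), so D-series; mu = 7 gives D_7.

Type D7, Milnor number mu = 7.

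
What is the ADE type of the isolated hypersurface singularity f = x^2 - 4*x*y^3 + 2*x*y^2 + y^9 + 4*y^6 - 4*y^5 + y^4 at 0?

The Hessian of f at 0 is [[2, 0], [0, 0]] with rank 1, so corank 1. A Groebner basis of the Jacobian ideal J(f) in C{x,y} is {x^2*y^2 + x^2*y + 3*x^2/4 + x*y^2 + x*y/8 + x/16 + y^2/16, x^3 - 3*x^2*y/2 - 5*x^2/4 - 7*x*y^2/4 - x*y/4 - x/8 - y^2/8, -x/2 + y^3 - y^2/2}; counting standard monomials gives mu = 8. Corank 1: A-series; mu = 8 gives A_8.

A8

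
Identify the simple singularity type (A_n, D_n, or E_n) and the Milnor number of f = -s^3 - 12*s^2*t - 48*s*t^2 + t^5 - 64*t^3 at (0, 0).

Type E_{8}, Milnor number mu = 8.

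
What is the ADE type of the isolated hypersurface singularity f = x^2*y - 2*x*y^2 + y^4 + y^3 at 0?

D_{5}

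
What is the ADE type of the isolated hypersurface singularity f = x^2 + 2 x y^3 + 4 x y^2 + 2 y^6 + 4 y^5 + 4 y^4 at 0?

The Hessian of f at 0 is [[2, 0], [0, 0]] with rank 1, so corank 1. A Groebner basis of the Jacobian ideal J(f) in C{x,y} is {x*y^2 - 2*x*y + 4*x + 8*y^2, x + y^3 + 2*y^2, x^2 + 4*x*y - 8*x - 16*y^2}; counting standard monomials gives mu = 5. Corank 1: A-series; mu = 5 gives A_5.

A_{5}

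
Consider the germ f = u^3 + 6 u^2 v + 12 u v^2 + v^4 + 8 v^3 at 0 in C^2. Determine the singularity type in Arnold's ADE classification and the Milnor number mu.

The Hessian of f at 0 is [[0, 0], [0, 0]] with rank 0, so corank 2. A Groebner basis of the Jacobian ideal J(f) in C{u,v} is {v^3, u^2 + 4*u*v + 4*v^2}; counting standard monomials gives mu = 6. Corank 2; j^3 = (u + 2*v)^3 is a perfect cube, so E-series; the 4-jet and mu = 6 give E_6.

Type E6, Milnor number mu = 6.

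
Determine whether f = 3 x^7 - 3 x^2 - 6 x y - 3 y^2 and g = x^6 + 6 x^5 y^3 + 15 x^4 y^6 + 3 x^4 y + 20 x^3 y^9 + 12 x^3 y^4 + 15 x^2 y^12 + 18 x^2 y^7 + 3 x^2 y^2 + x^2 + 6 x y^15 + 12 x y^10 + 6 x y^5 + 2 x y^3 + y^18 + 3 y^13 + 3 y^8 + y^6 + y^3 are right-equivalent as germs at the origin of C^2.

No.

The Hessian of f at 0 is [[-6, -6], [-6, -6]] with rank 1, so corank 1. A Groebner basis of the Jacobian ideal J(f) in C{x,y} is {y^6, x + y}; counting standard monomials gives mu = 6. Corank 1: A-series; mu = 6 gives A_6. The Hessian of g at 0 is [[2, 0], [0, 0]] with rank 1, so corank 1. A Groebner basis of the Jacobian ideal J(g) in C{x,y} is {y^2, x}; counting standard monomials gives mu = 2. Corank 1: A-series; mu = 2 gives A_2. f is A_6 but g is A_2, hence not right-equivalent.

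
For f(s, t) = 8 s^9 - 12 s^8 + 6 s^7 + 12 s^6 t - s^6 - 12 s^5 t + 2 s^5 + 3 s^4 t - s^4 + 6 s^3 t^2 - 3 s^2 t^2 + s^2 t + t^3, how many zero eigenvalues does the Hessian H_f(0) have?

2

Hessian at 0 has rank 0.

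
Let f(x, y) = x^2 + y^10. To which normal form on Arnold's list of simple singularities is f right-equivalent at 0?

The Hessian of f at 0 is [[2, 0], [0, 0]] with rank 1, so corank 1. A Groebner basis of the Jacobian ideal J(f) in C{x,y} is {y^9, x}; counting standard monomials gives mu = 9. Corank 1: A-series; mu = 9 gives A_9.

A_{9}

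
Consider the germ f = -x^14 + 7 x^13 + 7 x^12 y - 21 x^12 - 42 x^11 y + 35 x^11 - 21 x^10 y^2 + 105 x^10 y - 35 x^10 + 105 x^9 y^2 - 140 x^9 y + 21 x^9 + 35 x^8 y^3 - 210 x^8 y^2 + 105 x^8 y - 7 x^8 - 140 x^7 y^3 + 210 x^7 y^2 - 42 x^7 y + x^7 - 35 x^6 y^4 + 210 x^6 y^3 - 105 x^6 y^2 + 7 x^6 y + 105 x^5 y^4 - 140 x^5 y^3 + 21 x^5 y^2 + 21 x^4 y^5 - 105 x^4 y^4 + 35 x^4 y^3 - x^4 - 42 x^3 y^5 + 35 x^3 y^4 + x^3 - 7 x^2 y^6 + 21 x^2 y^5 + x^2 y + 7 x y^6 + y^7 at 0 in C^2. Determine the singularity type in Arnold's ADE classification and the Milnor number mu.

Type D_{8}, Milnor number mu = 8.

The Hessian of f at 0 is [[0, 0], [0, 0]] with rank 0, so corank 2. A Groebner basis of the Jacobian ideal J(f) in C{x,y} is {-x*y/7 + y^6, x*y^2, x^2 + x*y}; counting standard monomials gives mu = 8. Corank 2; j^3 = x^2*(x + y) has shape L^2 M (L != M), so D-series; mu = 8 gives D_8.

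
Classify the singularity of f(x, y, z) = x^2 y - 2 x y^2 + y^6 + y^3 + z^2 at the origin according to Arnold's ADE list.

D7

The Hessian of f at 0 is [[0, 0, 0], [0, 0, 0], [0, 0, 2]] with rank 1, so corank 2. A Groebner basis of the Jacobian ideal J(f) in C{x,y,z} is {x^2/6 + y^5 - y^2/6, x^3 - y^3, x*y - y^2, z}; counting standard monomials gives mu = 7. Corank 2; j^3 = y*(x - y)^2 has shape L^2 M (L != M), so D-series; mu = 7 gives D_7.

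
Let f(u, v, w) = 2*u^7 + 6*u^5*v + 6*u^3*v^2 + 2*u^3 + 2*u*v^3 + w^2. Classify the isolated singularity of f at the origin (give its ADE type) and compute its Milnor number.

Type E_{7}, Milnor number mu = 7.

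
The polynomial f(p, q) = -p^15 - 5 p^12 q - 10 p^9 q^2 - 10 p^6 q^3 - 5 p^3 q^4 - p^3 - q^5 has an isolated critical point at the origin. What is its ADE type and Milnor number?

The Hessian of f at 0 has rank 0. Corank 2; j^3 = -p^3 is a perfect cube, so E-series; the 5-jet and mu = 8 give E_8.

Type E8, Milnor number mu = 8.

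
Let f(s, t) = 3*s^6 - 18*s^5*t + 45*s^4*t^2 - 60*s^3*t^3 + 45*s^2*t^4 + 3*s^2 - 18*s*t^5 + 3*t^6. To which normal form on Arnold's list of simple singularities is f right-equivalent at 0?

A5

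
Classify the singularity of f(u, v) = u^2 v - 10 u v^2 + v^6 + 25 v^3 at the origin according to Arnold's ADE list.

D_7

The Hessian of f at 0 is [[0, 0], [0, 0]] with rank 0, so corank 2. A Groebner basis of the Jacobian ideal J(f) in C{u,v} is {u^2/6 + v^5 - 25*v^2/6, u^3 - 125*v^3, u*v - 5*v^2}; counting standard monomials gives mu = 7. Corank 2; j^3 = v*(u - 5*v)^2 has shape L^2 M (L != M), so D-series; mu = 7 gives D_7.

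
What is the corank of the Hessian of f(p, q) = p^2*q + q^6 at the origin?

2

The Hessian at 0 is [[0, 0], [0, 0]] of rank 0; hence corank 2.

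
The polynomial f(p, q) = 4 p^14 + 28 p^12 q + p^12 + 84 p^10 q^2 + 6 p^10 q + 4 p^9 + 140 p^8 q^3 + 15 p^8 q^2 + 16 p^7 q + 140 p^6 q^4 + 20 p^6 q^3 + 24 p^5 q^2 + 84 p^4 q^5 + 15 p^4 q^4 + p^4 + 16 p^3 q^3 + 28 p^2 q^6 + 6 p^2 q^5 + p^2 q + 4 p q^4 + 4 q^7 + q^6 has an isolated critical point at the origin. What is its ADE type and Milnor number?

Type D_7, Milnor number mu = 7.

The Hessian of f at 0 is [[0, 0], [0, 0]] with rank 0, so corank 2. A Groebner basis of the Jacobian ideal J(f) in C{p,q} is {p*q/2 + q^4, p^3, p^2*q, -p^2/3 + p*q^2}; counting standard monomials gives mu = 7. Corank 2; j^3 = p^2*q has shape L^2 M (L != M), so D-series; mu = 7 gives D_7.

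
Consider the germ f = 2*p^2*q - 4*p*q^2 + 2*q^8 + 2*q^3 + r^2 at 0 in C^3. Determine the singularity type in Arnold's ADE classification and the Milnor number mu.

Type D_{9}, Milnor number mu = 9.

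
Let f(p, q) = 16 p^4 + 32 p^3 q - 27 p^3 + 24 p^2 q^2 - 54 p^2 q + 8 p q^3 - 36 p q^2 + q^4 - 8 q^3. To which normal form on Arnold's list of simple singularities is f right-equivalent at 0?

E_6

The Hessian of f at 0 is [[0, 0], [0, 0]] with rank 0, so corank 2. A Groebner basis of the Jacobian ideal J(f) in C{p,q} is {q^4, p*q^2 + 11*q^3/18, p^2 + 4*p*q/3 + 4*q^2/9}; counting standard monomials gives mu = 6. Corank 2; j^3 = -(3*p + 2*q)^3 is a perfect cube, so E-series; the 4-jet and mu = 6 give E_6.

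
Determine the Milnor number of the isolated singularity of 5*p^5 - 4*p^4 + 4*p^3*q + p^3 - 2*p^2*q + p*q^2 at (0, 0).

6

The Hessian of f at 0 is [[0, 0], [0, 0]] with rank 0, so corank 2. A Groebner basis of the Jacobian ideal J(f) in C{p,q} is {p^3 - p^2/2 + p*q/2, p^2*q - 5*p^2/2 + 9*p*q/2 - 2*q^2, -9*p^2/2 + p*q^2 + 17*p*q/2 - 4*q^2, -13*p^2/2 + 25*p*q/2 + q^3 - 6*q^2}; counting standard monomials gives mu = 6. Corank 2; j^3 = p*(p - q)^2 has shape L^2 M (L != M), so D-series; mu = 6 gives D_6.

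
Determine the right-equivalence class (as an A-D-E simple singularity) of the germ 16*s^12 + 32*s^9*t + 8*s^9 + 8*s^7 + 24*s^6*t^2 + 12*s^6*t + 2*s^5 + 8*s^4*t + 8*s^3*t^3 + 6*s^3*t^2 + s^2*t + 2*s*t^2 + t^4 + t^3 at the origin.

The Hessian of f at 0 is [[0, 0], [0, 0]] with rank 0, so corank 2. A Groebner basis of the Jacobian ideal J(f) in C{s,t} is {s^3 - s^2/4 + t^2/4, s^2/4 + t^3 - t^2/4, s*t + t^2}; counting standard monomials gives mu = 5. Corank 2; j^3 = t*(s + t)^2 has shape L^2 M (L != M), so D-series; mu = 5 gives D_5.

D_{5}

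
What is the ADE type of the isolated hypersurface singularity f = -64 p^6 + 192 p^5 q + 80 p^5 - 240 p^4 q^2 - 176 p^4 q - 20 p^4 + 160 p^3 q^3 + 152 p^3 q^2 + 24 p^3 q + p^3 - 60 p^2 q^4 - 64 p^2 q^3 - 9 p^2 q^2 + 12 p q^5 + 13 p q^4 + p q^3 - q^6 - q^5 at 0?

The Hessian of f at 0 has rank 0. Corank 2; j^3 = p^3 is a perfect cube, so E-series; the 4-jet and mu = 7 give E_7.

E_7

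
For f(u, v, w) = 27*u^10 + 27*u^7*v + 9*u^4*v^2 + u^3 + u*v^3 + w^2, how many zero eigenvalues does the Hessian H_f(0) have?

Hessian at 0 has rank 1.

2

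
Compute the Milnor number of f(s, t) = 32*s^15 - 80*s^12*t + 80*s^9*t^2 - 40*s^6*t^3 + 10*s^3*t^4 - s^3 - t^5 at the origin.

8

The Hessian of f at 0 is [[0, 0], [0, 0]] with rank 0, so corank 2. A Groebner basis of the Jacobian ideal J(f) in C{s,t} is {t^4, s^2}; counting standard monomials gives mu = 8. Corank 2; j^3 = -s^3 is a perfect cube, so E-series; the 5-jet and mu = 8 give E_8.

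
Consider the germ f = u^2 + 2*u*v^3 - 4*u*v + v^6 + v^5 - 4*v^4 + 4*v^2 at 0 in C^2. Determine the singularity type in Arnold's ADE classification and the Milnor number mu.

The Hessian of f at 0 has rank 1. Corank 1: A-series; mu = 4 gives A_4.

Type A4, Milnor number mu = 4.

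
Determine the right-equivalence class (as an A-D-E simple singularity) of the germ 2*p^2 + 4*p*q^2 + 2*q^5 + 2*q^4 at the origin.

A_4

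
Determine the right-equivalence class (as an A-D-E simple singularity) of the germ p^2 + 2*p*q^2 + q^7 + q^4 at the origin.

A6

The Hessian of f at 0 has rank 1. Corank 1: A-series; mu = 6 gives A_6.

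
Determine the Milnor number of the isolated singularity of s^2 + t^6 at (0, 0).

5

The Hessian of f at 0 has rank 1. Corank 1: A-series; mu = 5 gives A_5.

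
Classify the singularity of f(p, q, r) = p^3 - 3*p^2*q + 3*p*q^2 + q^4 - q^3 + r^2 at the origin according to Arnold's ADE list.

E_6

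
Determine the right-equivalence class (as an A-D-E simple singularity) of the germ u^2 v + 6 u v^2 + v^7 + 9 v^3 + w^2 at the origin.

The Hessian of f at 0 is [[0, 0, 0], [0, 0, 0], [0, 0, 2]] with rank 1, so corank 2. A Groebner basis of the Jacobian ideal J(f) in C{u,v,w} is {u^2/7 + v^6 - 9*v^2/7, u^3 + 27*v^3, u*v + 3*v^2, w}; counting standard monomials gives mu = 8. Corank 2; j^3 = v*(u + 3*v)^2 has shape L^2 M (L != M), so D-series; mu = 8 gives D_8.

D_{8}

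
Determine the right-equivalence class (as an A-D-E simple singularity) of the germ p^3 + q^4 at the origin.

E_6

The Hessian of f at 0 has rank 0. Corank 2; j^3 = p^3 is a perfect cube, so E-series; the 4-jet and mu = 6 give E_6.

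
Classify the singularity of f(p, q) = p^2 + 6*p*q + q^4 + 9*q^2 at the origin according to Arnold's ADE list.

A3

The Hessian of f at 0 is [[2, 6], [6, 18]] with rank 1, so corank 1. A Groebner basis of the Jacobian ideal J(f) in C{p,q} is {q^3, p + 3*q}; counting standard monomials gives mu = 3. Corank 1: A-series; mu = 3 gives A_3.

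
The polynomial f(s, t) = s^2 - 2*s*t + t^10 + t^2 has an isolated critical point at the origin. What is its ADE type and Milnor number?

The Hessian of f at 0 is [[2, -2], [-2, 2]] with rank 1, so corank 1. A Groebner basis of the Jacobian ideal J(f) in C{s,t} is {t^9, s - t}; counting standard monomials gives mu = 9. Corank 1: A-series; mu = 9 gives A_9.

Type A_9, Milnor number mu = 9.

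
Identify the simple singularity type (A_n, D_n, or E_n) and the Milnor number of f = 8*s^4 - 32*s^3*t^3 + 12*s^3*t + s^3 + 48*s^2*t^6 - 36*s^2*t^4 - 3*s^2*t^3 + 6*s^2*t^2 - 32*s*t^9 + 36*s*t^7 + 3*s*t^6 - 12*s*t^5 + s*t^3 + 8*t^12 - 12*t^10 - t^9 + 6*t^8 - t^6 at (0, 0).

Type E7, Milnor number mu = 7.

The Hessian of f at 0 has rank 0. Corank 2; j^3 = s^3 is a perfect cube, so E-series; the 4-jet and mu = 7 give E_7.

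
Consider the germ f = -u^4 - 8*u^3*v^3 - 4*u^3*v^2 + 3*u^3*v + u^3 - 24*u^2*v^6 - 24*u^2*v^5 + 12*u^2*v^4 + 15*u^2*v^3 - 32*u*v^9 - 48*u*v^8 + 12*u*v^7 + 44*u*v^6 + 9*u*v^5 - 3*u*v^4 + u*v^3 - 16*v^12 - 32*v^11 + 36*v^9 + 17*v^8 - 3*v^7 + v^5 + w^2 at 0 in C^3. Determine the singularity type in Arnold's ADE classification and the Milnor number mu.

The Hessian of f at 0 has rank 1. Corank 2; j^3 = u^3 is a perfect cube, so E-series; the 4-jet and mu = 7 give E_7.

Type E_7, Milnor number mu = 7.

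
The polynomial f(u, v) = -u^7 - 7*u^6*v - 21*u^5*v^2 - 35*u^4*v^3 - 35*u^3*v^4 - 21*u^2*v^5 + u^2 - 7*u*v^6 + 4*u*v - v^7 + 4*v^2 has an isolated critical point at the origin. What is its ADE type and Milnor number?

Type A_6, Milnor number mu = 6.

The Hessian of f at 0 is [[2, 4], [4, 8]] with rank 1, so corank 1. A Groebner basis of the Jacobian ideal J(f) in C{u,v} is {v^6, u + 2*v}; counting standard monomials gives mu = 6. Corank 1: A-series; mu = 6 gives A_6.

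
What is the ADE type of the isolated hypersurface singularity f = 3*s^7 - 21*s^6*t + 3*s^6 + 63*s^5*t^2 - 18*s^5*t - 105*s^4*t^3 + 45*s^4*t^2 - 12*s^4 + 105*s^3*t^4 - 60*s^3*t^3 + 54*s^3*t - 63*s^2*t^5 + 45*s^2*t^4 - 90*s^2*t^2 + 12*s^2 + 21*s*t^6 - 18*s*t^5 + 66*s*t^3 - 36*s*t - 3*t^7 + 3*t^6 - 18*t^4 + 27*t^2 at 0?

The Hessian of f at 0 is [[24, -36], [-36, 54]] with rank 1, so corank 1. A Groebner basis of the Jacobian ideal J(f) in C{s,t} is {-16*s*t + t^4 + 24*t^2, s*t^2 - 8*s/3 - 4*t^3/3 + 4*t, s^2 - 3*s*t + 9*t^2/4}; counting standard monomials gives mu = 6. Corank 1: A-series; mu = 6 gives A_6.

A_6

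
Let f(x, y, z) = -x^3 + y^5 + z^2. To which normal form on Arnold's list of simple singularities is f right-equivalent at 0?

E_{8}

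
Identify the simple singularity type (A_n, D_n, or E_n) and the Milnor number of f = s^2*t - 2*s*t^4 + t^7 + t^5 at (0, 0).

The Hessian of f at 0 is [[0, 0], [0, 0]] with rank 0, so corank 2. A Groebner basis of the Jacobian ideal J(f) in C{s,t} is {-s*t + t^4, s*t^2, s^2 + 5*s*t}; counting standard monomials gives mu = 6. Corank 2; j^3 = s^2*t has shape L^2 M (L != M), so D-series; mu = 6 gives D_6.

Type D_{6}, Milnor number mu = 6.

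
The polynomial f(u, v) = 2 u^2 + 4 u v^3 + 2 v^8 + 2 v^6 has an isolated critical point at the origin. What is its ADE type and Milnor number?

The Hessian of f at 0 is [[4, 0], [0, 0]] with rank 1, so corank 1. A Groebner basis of the Jacobian ideal J(f) in C{u,v} is {u^3, u^2*v, u + v^3}; counting standard monomials gives mu = 7. Corank 1: A-series; mu = 7 gives A_7.

Type A_7, Milnor number mu = 7.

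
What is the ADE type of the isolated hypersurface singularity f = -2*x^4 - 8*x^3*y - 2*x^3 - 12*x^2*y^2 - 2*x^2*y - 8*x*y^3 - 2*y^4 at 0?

The Hessian of f at 0 has rank 0. Corank 2; j^3 = -2*x^2*(x + y) has shape L^2 M (L != M), so D-series; mu = 5 gives D_5.

D_5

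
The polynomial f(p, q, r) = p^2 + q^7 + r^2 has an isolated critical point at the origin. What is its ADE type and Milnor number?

Type A_6, Milnor number mu = 6.

The Hessian of f at 0 is [[2, 0, 0], [0, 0, 0], [0, 0, 2]] with rank 2, so corank 1. A Groebner basis of the Jacobian ideal J(f) in C{p,q,r} is {q^6, p, r}; counting standard monomials gives mu = 6. Corank 1: A-series; mu = 6 gives A_6.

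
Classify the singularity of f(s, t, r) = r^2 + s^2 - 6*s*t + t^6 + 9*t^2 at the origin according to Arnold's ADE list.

A5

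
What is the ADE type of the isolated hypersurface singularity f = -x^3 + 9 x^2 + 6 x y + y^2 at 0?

A_2

The Hessian of f at 0 has rank 1. Corank 1: A-series; mu = 2 gives A_2.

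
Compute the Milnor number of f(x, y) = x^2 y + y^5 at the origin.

The Hessian of f at 0 is [[0, 0], [0, 0]] with rank 0, so corank 2. A Groebner basis of the Jacobian ideal J(f) in C{x,y} is {x^2/5 + y^4, x^3, x*y}; counting standard monomials gives mu = 6. Corank 2; j^3 = x^2*y has shape L^2 M (L != M), so D-series; mu = 6 gives D_6.

6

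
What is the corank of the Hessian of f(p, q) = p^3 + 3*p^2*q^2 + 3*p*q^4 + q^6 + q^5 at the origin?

2

Hessian at 0 has rank 0.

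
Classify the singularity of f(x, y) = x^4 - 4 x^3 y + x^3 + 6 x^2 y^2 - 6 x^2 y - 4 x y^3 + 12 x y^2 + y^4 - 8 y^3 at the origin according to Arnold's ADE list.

E_{6}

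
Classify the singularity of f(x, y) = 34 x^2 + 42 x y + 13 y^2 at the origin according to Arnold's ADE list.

A_{1}

The Hessian of f at 0 is [[68, 42], [42, 26]] with rank 2, so corank 0. A Groebner basis of the Jacobian ideal J(f) in C{x,y} is {x, y}; counting standard monomials gives mu = 1. Corank 0: nondegenerate Morse point, so A_1.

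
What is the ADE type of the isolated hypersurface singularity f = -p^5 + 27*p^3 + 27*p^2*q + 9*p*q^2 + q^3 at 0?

E8

The Hessian of f at 0 is [[0, 0], [0, 0]] with rank 0, so corank 2. A Groebner basis of the Jacobian ideal J(f) in C{p,q} is {q^5, p*q^3 + q^4/4, p^2 + 2*p*q/3 + q^2/9}; counting standard monomials gives mu = 8. Corank 2; j^3 = (3*p + q)^3 is a perfect cube, so E-series; the 5-jet and mu = 8 give E_8.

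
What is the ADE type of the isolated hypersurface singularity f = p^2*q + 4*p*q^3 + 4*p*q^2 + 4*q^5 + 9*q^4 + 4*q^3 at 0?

D_{5}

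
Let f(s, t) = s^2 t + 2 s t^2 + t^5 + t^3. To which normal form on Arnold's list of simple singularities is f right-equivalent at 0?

The Hessian of f at 0 has rank 0. Corank 2; j^3 = t*(s + t)^2 has shape L^2 M (L != M), so D-series; mu = 6 gives D_6.

D6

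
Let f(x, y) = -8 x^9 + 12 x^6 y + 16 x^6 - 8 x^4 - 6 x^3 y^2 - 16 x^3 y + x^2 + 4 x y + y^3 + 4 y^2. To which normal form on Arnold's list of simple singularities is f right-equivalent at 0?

The Hessian of f at 0 is [[2, 4], [4, 8]] with rank 1, so corank 1. A Groebner basis of the Jacobian ideal J(f) in C{x,y} is {y^2, x + 2*y}; counting standard monomials gives mu = 2. Corank 1: A-series; mu = 2 gives A_2.

A2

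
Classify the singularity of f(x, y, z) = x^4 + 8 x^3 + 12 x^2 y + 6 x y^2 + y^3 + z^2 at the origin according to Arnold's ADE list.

E_6

The Hessian of f at 0 has rank 1. Corank 2; j^3 = (2*x + y)^3 is a perfect cube, so E-series; the 4-jet and mu = 6 give E_6.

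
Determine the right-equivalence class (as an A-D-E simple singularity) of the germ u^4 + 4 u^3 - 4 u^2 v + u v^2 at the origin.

The Hessian of f at 0 is [[0, 0], [0, 0]] with rank 0, so corank 2. A Groebner basis of the Jacobian ideal J(f) in C{u,v} is {u*v^2 - 2*u*v + v^2, -4*u*v + v^3 + 2*v^2, u^2 - u*v/2}; counting standard monomials gives mu = 5. Corank 2; j^3 = u*(2*u - v)^2 has shape L^2 M (L != M), so D-series; mu = 5 gives D_5.

D_{5}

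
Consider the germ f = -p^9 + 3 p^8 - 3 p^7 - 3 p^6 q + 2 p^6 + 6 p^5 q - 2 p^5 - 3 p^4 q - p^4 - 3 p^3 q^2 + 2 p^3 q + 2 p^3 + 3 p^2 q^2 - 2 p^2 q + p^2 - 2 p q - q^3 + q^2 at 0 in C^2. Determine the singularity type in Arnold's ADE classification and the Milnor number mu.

Type A_{2}, Milnor number mu = 2.

The Hessian of f at 0 has rank 1. Corank 1: A-series; mu = 2 gives A_2.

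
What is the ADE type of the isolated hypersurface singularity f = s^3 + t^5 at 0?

E_{8}

The Hessian of f at 0 has rank 0. Corank 2; j^3 = s^3 is a perfect cube, so E-series; the 5-jet and mu = 8 give E_8.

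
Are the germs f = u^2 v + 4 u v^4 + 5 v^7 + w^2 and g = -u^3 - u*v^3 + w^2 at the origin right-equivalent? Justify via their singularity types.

No.

The Hessian of f at 0 is [[0, 0, 0], [0, 0, 0], [0, 0, 2]] with rank 1, so corank 2. A Groebner basis of the Jacobian ideal J(f) in C{u,v,w} is {-2*u^2/3 + u*v^3, u*v/2 + v^4, u^3, u^2*v, w}; counting standard monomials gives mu = 8. Corank 2; j^3 = u^2*v has shape L^2 M (L != M), so D-series; mu = 8 gives D_8. The Hessian of g at 0 is [[0, 0, 0], [0, 0, 0], [0, 0, 2]] with rank 1, so corank 2. A Groebner basis of the Jacobian ideal J(g) in C{u,v,w} is {u^3, u*v^2, 3*u^2 + v^3, w}; counting standard monomials gives mu = 7. Corank 2; j^3 = -u^3 is a perfect cube, so E-series; the 4-jet and mu = 7 give E_7. f is D_8 but g is E_7, hence not right-equivalent.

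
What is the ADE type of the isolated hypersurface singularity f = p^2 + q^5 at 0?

A_{4}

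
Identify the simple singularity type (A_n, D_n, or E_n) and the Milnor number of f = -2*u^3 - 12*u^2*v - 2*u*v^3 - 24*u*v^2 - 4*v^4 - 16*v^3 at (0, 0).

Type E7, Milnor number mu = 7.

The Hessian of f at 0 is [[0, 0], [0, 0]] with rank 0, so corank 2. A Groebner basis of the Jacobian ideal J(f) in C{u,v} is {u^3 + 6*u^2*v + 48*u^2 + 192*u*v + 192*v^2, -6*u^2 + u*v^2 - 24*u*v - 24*v^2, 3*u^2 + 12*u*v + v^3 + 12*v^2}; counting standard monomials gives mu = 7. Corank 2; j^3 = -2*(u + 2*v)^3 is a perfect cube, so E-series; the 4-jet and mu = 7 give E_7.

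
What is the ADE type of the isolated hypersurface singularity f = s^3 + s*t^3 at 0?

E_{7}

The Hessian of f at 0 has rank 0. Corank 2; j^3 = s^3 is a perfect cube, so E-series; the 4-jet and mu = 7 give E_7.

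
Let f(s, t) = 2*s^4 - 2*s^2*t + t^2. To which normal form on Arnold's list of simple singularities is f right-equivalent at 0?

A_{3}

The Hessian of f at 0 has rank 1. Corank 1: A-series; mu = 3 gives A_3.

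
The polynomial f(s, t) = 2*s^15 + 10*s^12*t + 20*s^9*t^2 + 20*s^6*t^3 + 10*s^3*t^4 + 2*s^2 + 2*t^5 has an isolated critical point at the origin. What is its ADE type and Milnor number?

Type A_4, Milnor number mu = 4.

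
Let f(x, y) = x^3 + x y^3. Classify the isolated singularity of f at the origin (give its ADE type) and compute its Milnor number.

The Hessian of f at 0 has rank 0. Corank 2; j^3 = x^3 is a perfect cube, so E-series; the 4-jet and mu = 7 give E_7.

Type E_7, Milnor number mu = 7.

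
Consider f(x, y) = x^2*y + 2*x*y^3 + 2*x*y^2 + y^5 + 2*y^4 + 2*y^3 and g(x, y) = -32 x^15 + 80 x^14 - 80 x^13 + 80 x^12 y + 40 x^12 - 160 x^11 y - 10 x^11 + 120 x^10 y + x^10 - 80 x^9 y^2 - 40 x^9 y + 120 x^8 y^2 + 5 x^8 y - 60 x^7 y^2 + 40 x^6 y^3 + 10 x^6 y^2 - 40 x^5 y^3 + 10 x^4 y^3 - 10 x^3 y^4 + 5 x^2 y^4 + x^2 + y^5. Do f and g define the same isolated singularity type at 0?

The Hessian of f at 0 has rank 0. Corank 2; j^3 = y*(x^2 + 2*x*y + 2*y^2) splits into three distinct lines over C (the quadratic factor has nonzero discriminant), so D_4. The Hessian of g at 0 has rank 1. Corank 1: A-series; mu = 4 gives A_4. f is D_4 but g is A_4, hence not right-equivalent.

No.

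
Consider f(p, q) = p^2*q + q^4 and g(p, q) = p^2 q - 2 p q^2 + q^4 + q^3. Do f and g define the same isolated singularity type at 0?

The Hessian of f at 0 is [[0, 0], [0, 0]] with rank 0, so corank 2. A Groebner basis of the Jacobian ideal J(f) in C{p,q} is {p^3, p^2/4 + q^3, p*q}; counting standard monomials gives mu = 5. Corank 2; j^3 = p^2*q has shape L^2 M (L != M), so D-series; mu = 5 gives D_5. The Hessian of g at 0 is [[0, 0], [0, 0]] with rank 0, so corank 2. A Groebner basis of the Jacobian ideal J(g) in C{p,q} is {p^3 + p^2/4 - q^2/4, p^2/4 + q^3 - q^2/4, p*q - q^2}; counting standard monomials gives mu = 5. Corank 2; j^3 = q*(p - q)^2 has shape L^2 M (L != M), so D-series; mu = 5 gives D_5. Both have type D_5, hence right-equivalent.

Yes.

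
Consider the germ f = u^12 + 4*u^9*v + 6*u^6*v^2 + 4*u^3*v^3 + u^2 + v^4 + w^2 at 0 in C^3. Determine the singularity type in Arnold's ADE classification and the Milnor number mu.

Type A3, Milnor number mu = 3.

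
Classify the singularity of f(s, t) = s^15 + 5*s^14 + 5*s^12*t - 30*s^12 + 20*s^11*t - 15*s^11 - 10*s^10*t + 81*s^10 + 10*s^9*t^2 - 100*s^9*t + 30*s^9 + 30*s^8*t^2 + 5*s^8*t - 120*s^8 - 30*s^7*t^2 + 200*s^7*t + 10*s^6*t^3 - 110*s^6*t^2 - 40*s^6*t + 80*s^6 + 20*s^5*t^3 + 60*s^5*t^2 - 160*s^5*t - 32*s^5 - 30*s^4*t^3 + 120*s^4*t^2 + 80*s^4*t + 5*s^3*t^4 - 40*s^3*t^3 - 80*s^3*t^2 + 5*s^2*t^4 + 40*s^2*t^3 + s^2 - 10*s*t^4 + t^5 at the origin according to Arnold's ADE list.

The Hessian of f at 0 is [[2, 0], [0, 0]] with rank 1, so corank 1. A Groebner basis of the Jacobian ideal J(f) in C{s,t} is {t^4, s}; counting standard monomials gives mu = 4. Corank 1: A-series; mu = 4 gives A_4.

A_4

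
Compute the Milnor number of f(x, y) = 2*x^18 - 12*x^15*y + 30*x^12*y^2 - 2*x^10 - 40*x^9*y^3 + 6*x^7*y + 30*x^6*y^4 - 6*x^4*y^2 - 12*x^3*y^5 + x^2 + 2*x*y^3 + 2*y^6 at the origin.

The Hessian of f at 0 has rank 1. Corank 1: A-series; mu = 5 gives A_5.

5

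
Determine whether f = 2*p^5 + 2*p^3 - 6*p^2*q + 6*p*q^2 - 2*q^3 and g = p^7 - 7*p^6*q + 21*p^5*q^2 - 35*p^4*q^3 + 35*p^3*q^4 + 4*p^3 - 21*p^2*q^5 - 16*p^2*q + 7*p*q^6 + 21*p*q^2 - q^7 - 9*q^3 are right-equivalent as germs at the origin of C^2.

No.

The Hessian of f at 0 has rank 0. Corank 2; j^3 = 2*(p - q)^3 is a perfect cube, so E-series; the 5-jet and mu = 8 give E_8. The Hessian of g at 0 has rank 0. Corank 2; j^3 = (p - q)*(2*p - 3*q)^2 has shape L^2 M (L != M), so D-series; mu = 8 gives D_8. f is E_8 but g is D_8, hence not right-equivalent.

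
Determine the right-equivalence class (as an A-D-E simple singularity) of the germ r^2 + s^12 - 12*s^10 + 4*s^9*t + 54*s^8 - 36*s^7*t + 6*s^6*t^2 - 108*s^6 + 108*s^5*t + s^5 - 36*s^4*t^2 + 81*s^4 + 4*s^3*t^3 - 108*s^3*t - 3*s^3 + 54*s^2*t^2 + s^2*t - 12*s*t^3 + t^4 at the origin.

The Hessian of f at 0 is [[0, 0, 0], [0, 0, 0], [0, 0, 2]] with rank 1, so corank 2. A Groebner basis of the Jacobian ideal J(f) in C{s,t,r} is {s*t^2, s*t/12 + t^3, s^2 - s*t/3, r}; counting standard monomials gives mu = 5. Corank 2; j^3 = -s^2*(3*s - t) has shape L^2 M (L != M), so D-series; mu = 5 gives D_5.

D_{5}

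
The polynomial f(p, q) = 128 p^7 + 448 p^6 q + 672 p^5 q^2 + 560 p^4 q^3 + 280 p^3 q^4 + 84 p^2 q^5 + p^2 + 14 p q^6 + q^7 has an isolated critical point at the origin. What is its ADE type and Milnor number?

Type A6, Milnor number mu = 6.

The Hessian of f at 0 has rank 1. Corank 1: A-series; mu = 6 gives A_6.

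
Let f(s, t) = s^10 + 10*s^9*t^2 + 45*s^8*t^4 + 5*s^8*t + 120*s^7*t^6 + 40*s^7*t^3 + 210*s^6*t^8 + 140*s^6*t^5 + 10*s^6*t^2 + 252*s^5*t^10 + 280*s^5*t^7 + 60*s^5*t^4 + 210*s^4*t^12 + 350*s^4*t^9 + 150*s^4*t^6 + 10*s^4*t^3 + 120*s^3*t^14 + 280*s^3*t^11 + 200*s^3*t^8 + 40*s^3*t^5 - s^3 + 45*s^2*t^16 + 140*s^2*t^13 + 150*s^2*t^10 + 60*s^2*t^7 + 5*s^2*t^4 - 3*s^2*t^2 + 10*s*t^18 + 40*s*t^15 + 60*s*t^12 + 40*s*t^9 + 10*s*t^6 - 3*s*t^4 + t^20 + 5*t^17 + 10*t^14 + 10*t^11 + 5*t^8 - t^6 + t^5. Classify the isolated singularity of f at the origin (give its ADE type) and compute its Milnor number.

Type E_{8}, Milnor number mu = 8.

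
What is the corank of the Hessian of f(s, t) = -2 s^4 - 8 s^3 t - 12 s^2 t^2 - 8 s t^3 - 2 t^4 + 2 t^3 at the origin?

2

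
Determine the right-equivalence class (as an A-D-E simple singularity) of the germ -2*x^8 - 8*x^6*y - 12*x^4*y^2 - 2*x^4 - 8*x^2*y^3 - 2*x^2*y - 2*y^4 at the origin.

D_5

The Hessian of f at 0 is [[0, 0], [0, 0]] with rank 0, so corank 2. A Groebner basis of the Jacobian ideal J(f) in C{x,y} is {x^3, x^2/4 + y^3, x*y}; counting standard monomials gives mu = 5. Corank 2; j^3 = -2*x^2*y has shape L^2 M (L != M), so D-series; mu = 5 gives D_5.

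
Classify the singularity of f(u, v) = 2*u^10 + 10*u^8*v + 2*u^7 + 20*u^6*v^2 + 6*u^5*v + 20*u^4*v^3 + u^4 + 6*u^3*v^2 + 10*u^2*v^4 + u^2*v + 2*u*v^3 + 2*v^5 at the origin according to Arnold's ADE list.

D6

The Hessian of f at 0 is [[0, 0], [0, 0]] with rank 0, so corank 2. A Groebner basis of the Jacobian ideal J(f) in C{u,v} is {u^3, u^2*v, -u^2/4 + u*v^2, u*v + v^3}; counting standard monomials gives mu = 6. Corank 2; j^3 = u^2*v has shape L^2 M (L != M), so D-series; mu = 6 gives D_6.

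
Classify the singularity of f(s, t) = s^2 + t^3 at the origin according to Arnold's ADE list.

The Hessian of f at 0 has rank 1. Corank 1: A-series; mu = 2 gives A_2.

A2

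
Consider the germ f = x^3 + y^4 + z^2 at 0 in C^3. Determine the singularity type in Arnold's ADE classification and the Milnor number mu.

Type E6, Milnor number mu = 6.

The Hessian of f at 0 has rank 1. Corank 2; j^3 = x^3 is a perfect cube, so E-series; the 4-jet and mu = 6 give E_6.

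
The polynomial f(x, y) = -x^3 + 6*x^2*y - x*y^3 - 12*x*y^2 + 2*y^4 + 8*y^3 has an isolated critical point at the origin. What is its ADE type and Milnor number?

Type E_7, Milnor number mu = 7.

The Hessian of f at 0 has rank 0. Corank 2; j^3 = -(x - 2*y)^3 is a perfect cube, so E-series; the 4-jet and mu = 7 give E_7.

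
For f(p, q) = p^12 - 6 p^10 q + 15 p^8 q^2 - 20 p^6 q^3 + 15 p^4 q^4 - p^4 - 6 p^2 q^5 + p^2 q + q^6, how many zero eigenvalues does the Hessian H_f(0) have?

2

Hessian at 0 has rank 0.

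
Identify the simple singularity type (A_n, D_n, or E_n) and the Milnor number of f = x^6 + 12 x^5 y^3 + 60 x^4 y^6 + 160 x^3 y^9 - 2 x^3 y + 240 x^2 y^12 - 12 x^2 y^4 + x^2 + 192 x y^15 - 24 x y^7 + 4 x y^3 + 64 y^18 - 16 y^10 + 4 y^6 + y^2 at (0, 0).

The Hessian of f at 0 has rank 2. Corank 0: nondegenerate Morse point, so A_1.

Type A_1, Milnor number mu = 1.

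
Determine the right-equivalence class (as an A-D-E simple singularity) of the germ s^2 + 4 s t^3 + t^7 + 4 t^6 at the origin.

A6

The Hessian of f at 0 has rank 1. Corank 1: A-series; mu = 6 gives A_6.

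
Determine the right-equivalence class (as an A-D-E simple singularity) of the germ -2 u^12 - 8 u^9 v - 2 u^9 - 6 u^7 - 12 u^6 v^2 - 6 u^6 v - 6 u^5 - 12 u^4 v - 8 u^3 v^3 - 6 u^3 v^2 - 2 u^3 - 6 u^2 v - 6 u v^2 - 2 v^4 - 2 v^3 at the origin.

E_{6}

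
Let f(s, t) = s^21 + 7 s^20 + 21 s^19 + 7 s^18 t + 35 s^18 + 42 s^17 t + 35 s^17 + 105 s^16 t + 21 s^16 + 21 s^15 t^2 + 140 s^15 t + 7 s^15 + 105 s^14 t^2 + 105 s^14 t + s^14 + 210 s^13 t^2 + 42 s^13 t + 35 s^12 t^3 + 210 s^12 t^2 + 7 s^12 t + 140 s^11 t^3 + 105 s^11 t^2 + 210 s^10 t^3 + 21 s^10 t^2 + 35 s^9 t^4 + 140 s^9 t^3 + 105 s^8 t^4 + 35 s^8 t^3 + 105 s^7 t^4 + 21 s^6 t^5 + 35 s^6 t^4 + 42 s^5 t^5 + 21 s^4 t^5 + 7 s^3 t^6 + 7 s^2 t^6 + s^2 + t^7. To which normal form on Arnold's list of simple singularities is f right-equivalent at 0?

A_{6}

The Hessian of f at 0 has rank 1. Corank 1: A-series; mu = 6 gives A_6.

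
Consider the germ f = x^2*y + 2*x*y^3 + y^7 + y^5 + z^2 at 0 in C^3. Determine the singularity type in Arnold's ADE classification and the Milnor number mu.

The Hessian of f at 0 is [[0, 0, 0], [0, 0, 0], [0, 0, 2]] with rank 1, so corank 2. A Groebner basis of the Jacobian ideal J(f) in C{x,y,z} is {x^2*y^2 + x^2/7 + x*y^2/7, x^3 - x^2/7 - x*y^2/7, x*y + y^3, z}; counting standard monomials gives mu = 8. Corank 2; j^3 = x^2*y has shape L^2 M (L != M), so D-series; mu = 8 gives D_8.

Type D_8, Milnor number mu = 8.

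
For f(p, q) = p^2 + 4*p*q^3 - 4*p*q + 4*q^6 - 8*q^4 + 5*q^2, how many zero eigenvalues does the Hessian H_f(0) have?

0

Hessian at 0 has rank 2.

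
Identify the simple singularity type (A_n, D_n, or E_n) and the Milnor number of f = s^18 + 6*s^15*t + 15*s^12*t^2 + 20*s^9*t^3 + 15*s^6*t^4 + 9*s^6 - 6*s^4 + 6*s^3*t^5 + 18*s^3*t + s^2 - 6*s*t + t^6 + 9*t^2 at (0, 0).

Type A_{5}, Milnor number mu = 5.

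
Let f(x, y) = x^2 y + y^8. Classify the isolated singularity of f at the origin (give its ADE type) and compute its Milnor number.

The Hessian of f at 0 is [[0, 0], [0, 0]] with rank 0, so corank 2. A Groebner basis of the Jacobian ideal J(f) in C{x,y} is {x^2/8 + y^7, x^3, x*y}; counting standard monomials gives mu = 9. Corank 2; j^3 = x^2*y has shape L^2 M (L != M), so D-series; mu = 9 gives D_9.

Type D_9, Milnor number mu = 9.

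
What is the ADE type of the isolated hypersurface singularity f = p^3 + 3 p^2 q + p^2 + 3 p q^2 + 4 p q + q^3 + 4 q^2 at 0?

The Hessian of f at 0 is [[2, 4], [4, 8]] with rank 1, so corank 1. A Groebner basis of the Jacobian ideal J(f) in C{p,q} is {q^2, p + 2*q}; counting standard monomials gives mu = 2. Corank 1: A-series; mu = 2 gives A_2.

A2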